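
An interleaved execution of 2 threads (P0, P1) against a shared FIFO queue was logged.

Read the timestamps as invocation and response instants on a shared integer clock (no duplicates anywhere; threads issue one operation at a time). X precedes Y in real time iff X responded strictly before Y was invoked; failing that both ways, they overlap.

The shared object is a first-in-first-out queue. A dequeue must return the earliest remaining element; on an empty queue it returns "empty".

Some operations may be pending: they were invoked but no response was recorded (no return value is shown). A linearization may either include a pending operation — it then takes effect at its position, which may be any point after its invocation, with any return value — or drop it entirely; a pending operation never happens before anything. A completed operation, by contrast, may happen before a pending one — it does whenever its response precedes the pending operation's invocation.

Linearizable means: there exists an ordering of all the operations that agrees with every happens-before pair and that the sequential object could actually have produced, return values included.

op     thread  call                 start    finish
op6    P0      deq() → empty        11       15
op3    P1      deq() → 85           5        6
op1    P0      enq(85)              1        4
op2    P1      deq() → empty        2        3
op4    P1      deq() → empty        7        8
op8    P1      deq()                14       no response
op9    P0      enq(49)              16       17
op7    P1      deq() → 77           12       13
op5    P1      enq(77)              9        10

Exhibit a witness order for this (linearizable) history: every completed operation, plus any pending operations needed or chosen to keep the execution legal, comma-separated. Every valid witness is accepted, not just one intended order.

step 1: op2 deq() → empty — queue <>
step 2: op1 enq(85) — queue <85>
step 3: op3 deq() → 85 — queue <>
step 4: op4 deq() → empty — queue <>
step 5: op5 enq(77) — queue <77>
step 6: op7 deq() → 77 — queue <>
step 7: op6 deq() → empty — queue <>
step 8: op8 deq() (pending, included) — queue <>
step 9: op9 enq(49) — queue <49>

op2, op1, op3, op4, op5, op7, op6, op8, op9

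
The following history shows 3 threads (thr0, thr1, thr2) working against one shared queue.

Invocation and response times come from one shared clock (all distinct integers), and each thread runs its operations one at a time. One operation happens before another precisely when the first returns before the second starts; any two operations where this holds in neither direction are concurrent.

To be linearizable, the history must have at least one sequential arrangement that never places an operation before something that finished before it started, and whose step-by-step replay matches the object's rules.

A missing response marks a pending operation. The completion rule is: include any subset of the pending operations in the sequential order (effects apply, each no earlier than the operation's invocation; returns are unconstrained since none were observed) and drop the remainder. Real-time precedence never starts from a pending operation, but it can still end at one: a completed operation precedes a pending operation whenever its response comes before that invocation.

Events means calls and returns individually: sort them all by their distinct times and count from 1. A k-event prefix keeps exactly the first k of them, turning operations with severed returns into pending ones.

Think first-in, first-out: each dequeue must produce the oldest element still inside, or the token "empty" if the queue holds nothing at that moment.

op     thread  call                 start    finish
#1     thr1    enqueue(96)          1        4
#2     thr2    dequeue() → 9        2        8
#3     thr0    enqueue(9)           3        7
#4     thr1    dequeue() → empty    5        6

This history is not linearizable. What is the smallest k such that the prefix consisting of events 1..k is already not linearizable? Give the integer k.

events 1..7 are still linearizable — one witness is #1, #2, #4, #3:
step 1: #1 enqueue(96) — queue <96>
step 2: #2 dequeue() (pending, included) — queue <>
step 3: #4 dequeue() → empty — queue <>
step 4: #3 enqueue(9) — queue <9>
at event 8 (#2's time-8 response) nothing linearizes any more
e.g. #1, #2, #3, #4: illegal at step 2, since #2 dequeue() → 9 cannot apply there
e.g. #1, #2, #4, #3: illegal at step 2, since #2 dequeue() → 9 cannot apply there

8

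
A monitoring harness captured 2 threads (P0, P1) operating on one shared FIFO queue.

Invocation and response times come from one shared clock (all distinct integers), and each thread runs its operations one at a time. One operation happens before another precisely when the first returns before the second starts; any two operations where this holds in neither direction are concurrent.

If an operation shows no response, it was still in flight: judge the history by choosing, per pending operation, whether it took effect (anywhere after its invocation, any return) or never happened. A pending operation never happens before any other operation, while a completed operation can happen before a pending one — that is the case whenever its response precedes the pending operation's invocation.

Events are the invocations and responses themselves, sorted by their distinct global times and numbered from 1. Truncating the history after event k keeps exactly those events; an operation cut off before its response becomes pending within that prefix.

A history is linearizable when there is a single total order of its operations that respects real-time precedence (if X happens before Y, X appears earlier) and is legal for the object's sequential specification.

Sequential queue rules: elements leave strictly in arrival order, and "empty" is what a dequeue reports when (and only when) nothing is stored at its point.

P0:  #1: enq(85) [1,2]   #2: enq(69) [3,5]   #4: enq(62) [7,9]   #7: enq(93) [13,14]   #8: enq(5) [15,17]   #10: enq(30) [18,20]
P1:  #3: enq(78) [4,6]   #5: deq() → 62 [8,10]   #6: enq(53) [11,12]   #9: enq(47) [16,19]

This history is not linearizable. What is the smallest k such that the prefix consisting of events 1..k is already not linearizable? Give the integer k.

events 1..9 are still linearizable — one witness is #1, #2, #3, #4:
after step 1 (#1 enq(85)): queue <85>
after step 2 (#2 enq(69)): queue <85,69>
after step 3 (#3 enq(78)): queue <85,69,78>
after step 4 (#4 enq(62)): queue <85,69,78,62>
with event 10 included (#5 responding at time 10), all real-time-consistent orders fail
sample order #1, #2, #3, #4, #5 stalls at step 5 — #5 deq() → 62 has no legal effect
sample order #1, #2, #3, #5, #4 stalls at step 4 — #5 deq() → 62 has no legal effect

10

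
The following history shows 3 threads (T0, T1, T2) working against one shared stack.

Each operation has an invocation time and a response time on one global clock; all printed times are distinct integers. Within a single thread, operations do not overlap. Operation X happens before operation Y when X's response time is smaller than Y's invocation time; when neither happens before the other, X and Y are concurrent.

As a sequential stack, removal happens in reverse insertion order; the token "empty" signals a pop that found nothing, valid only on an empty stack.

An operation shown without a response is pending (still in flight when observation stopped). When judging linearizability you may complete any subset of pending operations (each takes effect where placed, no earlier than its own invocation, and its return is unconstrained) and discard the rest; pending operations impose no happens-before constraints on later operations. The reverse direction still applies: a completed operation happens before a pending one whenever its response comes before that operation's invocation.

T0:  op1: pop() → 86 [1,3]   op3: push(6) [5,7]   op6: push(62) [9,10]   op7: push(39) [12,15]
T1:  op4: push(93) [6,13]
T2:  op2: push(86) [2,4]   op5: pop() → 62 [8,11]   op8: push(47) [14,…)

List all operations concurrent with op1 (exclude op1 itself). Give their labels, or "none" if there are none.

overlap test against op1 [1,3]: concurrent iff the interval meets 1..3
op2 [2,4]: concurrent
op3 [5,7]: after
op4 [6,13]: after
op5 [8,11]: after
op6 [9,10]: after
op7 [12,15]: after
op8 [14,…): after

op2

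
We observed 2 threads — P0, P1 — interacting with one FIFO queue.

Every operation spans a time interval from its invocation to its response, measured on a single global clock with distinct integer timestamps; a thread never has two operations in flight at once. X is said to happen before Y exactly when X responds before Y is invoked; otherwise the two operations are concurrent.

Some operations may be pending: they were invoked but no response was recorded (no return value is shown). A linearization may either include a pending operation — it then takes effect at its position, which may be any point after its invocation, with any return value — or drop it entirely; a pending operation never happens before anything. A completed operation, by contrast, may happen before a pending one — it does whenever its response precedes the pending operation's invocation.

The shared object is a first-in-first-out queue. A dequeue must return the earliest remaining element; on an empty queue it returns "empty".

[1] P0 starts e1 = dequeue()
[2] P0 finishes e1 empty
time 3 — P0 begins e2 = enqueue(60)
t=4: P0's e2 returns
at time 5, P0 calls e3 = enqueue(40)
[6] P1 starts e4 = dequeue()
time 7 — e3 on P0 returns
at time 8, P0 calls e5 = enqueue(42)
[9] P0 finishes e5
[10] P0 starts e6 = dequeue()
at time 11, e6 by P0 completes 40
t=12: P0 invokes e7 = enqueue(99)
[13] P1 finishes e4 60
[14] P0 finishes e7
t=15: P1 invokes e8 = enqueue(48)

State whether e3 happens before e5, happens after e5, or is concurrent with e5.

e3 spans [5,7], e5 spans [8,9]
resp(e3)=7 < inv(e5)=8

before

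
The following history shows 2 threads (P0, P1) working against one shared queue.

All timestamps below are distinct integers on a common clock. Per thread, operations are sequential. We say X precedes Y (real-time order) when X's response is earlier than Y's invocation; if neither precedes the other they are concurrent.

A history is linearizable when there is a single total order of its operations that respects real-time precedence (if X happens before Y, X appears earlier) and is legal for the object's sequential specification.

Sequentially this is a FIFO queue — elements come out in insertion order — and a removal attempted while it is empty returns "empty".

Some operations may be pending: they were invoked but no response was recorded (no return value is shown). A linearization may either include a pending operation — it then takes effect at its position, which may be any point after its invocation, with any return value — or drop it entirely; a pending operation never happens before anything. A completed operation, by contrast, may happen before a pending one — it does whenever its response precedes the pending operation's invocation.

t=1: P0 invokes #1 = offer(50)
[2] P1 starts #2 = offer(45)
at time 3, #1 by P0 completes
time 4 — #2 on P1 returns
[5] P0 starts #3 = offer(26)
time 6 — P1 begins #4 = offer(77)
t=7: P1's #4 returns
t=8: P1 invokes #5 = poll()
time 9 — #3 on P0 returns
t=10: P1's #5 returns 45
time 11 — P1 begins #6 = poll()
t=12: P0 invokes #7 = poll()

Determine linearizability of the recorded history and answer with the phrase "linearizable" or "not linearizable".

one valid linearization: #2, #1, #3, #4, #5
after step 1 (#2 offer(45)): queue <45>
after step 2 (#1 offer(50)): queue <45,50>
after step 3 (#3 offer(26)): queue <45,50,26>
after step 4 (#4 offer(77)): queue <45,50,26,77>
after step 5 (#5 poll() → 45): queue <50,26,77>

linearizable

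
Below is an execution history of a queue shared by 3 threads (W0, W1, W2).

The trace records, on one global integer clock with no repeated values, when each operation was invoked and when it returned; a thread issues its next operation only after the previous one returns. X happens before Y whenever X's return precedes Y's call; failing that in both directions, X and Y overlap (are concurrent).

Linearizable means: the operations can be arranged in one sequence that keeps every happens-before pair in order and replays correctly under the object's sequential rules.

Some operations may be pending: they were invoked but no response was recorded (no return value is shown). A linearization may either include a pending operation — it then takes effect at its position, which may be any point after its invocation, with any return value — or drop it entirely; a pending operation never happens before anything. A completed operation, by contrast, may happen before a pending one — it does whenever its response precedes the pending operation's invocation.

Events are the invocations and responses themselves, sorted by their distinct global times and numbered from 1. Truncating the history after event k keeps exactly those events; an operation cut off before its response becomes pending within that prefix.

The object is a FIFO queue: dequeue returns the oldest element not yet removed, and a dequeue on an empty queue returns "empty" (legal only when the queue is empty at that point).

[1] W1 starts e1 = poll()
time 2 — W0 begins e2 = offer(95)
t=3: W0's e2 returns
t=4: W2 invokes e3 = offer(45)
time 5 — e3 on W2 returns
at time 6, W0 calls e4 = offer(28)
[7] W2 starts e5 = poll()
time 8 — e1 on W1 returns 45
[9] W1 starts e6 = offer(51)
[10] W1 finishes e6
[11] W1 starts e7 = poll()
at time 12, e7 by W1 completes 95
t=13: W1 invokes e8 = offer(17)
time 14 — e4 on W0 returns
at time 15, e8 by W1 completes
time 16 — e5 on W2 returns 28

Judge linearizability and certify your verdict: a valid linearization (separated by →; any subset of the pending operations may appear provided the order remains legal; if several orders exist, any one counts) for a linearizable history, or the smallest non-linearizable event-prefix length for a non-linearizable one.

not linearizable — minimal violating prefix: 12 events

through event 11 a valid linearization exists; event 12 (e7 responding at time 12) ends that
real-time-consistent orders of the 5 completed operations: 3 — all fail the queue replay
every completion of the 2 pending operations (e4, e5) was checked; none linearizes
one such order, e1, e2, e3, e6, e7 (pending dropped), breaks at step 1 where e1 poll() → 45 is illegal
one such order, e2, e1, e3, e6, e7 (pending dropped), breaks at step 2 where e1 poll() → 45 is illegal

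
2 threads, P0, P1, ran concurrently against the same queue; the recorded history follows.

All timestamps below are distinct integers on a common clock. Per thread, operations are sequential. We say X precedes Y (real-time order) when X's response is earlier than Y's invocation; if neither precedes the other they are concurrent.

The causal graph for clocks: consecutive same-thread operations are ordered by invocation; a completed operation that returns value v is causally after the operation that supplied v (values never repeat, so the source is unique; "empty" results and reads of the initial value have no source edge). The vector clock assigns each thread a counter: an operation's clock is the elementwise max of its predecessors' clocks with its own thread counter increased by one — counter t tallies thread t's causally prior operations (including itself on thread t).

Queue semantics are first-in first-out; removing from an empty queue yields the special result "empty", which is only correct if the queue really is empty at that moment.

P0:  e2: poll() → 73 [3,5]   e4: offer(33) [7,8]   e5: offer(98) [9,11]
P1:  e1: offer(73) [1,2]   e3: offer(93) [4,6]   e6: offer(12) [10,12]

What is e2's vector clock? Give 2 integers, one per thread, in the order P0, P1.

(1, 1)

root op e1, invoked 1: fresh clock plus P1's own tick → (0, 1)
invoked at 4, e3 merges VC(e1)=(0, 1) and bumps P1's slot → (0, 2)
invoked at 3, e2 merges VC(e1)=(0, 1) and bumps P0's slot → (1, 1)
invoked at 10, e6 merges VC(e3)=(0, 2) and bumps P1's slot → (0, 3)
invoked at 7, e4 merges VC(e2)=(1, 1) and bumps P0's slot → (2, 1)
invoked at 9, e5 merges VC(e4)=(2, 1) and bumps P0's slot → (3, 1)
target: VC(e2) = (1, 1)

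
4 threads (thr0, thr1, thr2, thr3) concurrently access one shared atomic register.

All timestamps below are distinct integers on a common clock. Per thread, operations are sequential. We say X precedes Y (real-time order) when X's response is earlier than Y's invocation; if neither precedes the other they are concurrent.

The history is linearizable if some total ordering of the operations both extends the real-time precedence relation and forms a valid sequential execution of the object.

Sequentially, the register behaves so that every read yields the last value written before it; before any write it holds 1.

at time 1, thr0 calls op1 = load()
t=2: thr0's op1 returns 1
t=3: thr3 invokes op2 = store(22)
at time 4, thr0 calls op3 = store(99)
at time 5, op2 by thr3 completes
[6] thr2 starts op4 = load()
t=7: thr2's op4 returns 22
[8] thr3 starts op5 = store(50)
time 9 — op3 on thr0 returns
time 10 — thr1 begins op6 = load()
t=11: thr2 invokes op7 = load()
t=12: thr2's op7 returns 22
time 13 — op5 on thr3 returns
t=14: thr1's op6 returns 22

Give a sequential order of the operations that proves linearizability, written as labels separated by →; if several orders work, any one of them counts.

op1 → op3 → op2 → op4 → op6 → op7 → op5

step 1: op1 load() → 1 — value 1
step 2: op3 store(99) — value 99
step 3: op2 store(22) — value 22
step 4: op4 load() → 22 — value 22
step 5: op6 load() → 22 — value 22
step 6: op7 load() → 22 — value 22
step 7: op5 store(50) — value 50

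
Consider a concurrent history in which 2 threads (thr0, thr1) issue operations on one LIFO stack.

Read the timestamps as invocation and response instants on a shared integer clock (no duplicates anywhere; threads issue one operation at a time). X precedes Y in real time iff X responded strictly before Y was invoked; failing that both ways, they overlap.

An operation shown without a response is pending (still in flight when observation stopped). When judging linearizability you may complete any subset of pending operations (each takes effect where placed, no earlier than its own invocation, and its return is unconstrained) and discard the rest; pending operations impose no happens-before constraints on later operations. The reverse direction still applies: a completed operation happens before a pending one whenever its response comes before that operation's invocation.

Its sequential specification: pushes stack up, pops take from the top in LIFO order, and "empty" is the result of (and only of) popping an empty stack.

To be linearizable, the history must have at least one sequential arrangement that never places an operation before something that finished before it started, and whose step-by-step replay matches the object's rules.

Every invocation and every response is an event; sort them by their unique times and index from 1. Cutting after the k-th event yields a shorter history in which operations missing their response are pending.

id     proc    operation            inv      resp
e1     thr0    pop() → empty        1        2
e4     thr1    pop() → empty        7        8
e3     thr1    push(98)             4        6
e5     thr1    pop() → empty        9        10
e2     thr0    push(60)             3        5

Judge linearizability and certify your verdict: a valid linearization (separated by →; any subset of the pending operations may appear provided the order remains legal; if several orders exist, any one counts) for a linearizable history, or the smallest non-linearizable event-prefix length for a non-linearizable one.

already the first 8 events (up to e4's response at time 8) admit no linearization; the first 7 still do
checked exhaustively: 2 real-time-consistent orders of 4 completed operations, zero legal LIFO stack replays
take e1, e2, e3, e4: step 4 already fails, because e4 pop() → empty cannot occur there
take e1, e3, e2, e4: step 4 already fails, because e4 pop() → empty cannot occur there

not linearizable — minimal violating prefix: 8 events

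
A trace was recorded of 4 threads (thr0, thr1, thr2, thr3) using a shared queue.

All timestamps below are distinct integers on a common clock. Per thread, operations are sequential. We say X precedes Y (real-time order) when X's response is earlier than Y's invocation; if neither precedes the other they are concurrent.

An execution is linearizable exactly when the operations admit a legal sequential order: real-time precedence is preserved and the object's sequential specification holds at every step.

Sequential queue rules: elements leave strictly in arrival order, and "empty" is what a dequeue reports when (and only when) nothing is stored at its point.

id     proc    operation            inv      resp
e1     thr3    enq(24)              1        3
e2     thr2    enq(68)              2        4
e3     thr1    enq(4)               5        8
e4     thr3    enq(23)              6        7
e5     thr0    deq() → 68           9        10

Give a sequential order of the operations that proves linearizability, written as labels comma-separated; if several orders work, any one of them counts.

1. e2 enq(68), leaving queue <68>
2. e1 enq(24), leaving queue <68,24>
3. e3 enq(4), leaving queue <68,24,4>
4. e4 enq(23), leaving queue <68,24,4,23>
5. e5 deq() → 68, leaving queue <24,4,23>

e2, e1, e3, e4, e5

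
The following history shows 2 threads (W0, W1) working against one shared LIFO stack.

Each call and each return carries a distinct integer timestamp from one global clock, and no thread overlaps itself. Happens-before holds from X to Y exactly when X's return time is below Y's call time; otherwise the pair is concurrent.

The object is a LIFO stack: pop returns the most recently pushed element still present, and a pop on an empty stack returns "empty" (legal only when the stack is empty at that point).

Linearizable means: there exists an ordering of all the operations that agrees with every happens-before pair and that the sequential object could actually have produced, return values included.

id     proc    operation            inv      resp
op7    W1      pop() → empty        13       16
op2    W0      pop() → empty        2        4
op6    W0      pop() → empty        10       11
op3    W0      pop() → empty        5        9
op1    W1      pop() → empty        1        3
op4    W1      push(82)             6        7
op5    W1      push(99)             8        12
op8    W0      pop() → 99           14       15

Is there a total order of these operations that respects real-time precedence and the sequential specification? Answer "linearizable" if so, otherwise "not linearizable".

already the first 11 events (up to op6's response at time 11) admit no linearization; the first 10 still do
no legal order exists: 4 real-time-consistent candidates over 5 completed LIFO stack operations, all rejected
including or dropping the 1 pending operation (op5) in any combination fails
for example op1, op2, op3, op4, op6 (pending dropped) fails at step 5: op6 pop() → empty is not legal there
for example op1, op2, op4, op3, op6 (pending dropped) fails at step 4: op3 pop() → empty is not legal there

not linearizable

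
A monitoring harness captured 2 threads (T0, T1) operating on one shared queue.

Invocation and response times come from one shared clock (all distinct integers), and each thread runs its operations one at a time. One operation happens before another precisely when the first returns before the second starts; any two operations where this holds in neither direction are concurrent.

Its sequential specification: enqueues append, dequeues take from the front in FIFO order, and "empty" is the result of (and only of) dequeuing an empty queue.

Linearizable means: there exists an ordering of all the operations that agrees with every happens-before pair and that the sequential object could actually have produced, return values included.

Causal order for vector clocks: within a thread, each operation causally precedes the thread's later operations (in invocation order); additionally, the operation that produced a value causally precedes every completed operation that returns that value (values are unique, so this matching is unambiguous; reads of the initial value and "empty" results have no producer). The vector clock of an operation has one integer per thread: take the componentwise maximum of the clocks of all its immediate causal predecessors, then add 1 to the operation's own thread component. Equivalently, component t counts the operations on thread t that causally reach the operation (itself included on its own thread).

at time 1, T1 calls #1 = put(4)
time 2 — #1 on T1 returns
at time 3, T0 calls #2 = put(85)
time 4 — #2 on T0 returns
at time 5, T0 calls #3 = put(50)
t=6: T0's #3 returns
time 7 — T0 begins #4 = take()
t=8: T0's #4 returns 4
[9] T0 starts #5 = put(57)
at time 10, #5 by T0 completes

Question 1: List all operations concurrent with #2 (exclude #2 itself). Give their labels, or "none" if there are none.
concurrent with #2 ([3,4]): every op whose interval crosses 3..4
#1 [1,2]: before
#3 [5,6]: after
#4 [7,8]: after
#5 [9,10]: after

none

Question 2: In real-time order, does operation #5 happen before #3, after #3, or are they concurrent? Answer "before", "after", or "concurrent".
#5 spans [9,10], #3 spans [5,6]
resp(#3)=6 < inv(#5)=9

after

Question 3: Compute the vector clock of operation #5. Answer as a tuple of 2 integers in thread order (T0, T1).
invoked at 1, #1 has no predecessors; its own T1 bump gives (0, 1)
invoked at 3, #2 has no predecessors; its own T0 bump gives (1, 0)
VC(#3, invoked at 5): max of VC(#2)=(1, 0), then +1 on thread T0 → (2, 0)
VC(#4, invoked at 7): max of VC(#1)=(0, 1), VC(#3)=(2, 0), then +1 on thread T0 → (3, 1)
VC(#5, invoked at 9): max of VC(#4)=(3, 1), then +1 on thread T0 → (4, 1)
target: VC(#5) = (4, 1)

(4, 1)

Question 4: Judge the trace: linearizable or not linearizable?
one valid linearization: #1, #2, #3, #4, #5
1. #1 put(4), leaving queue <4>
2. #2 put(85), leaving queue <4,85>
3. #3 put(50), leaving queue <4,85,50>
4. #4 take() → 4, leaving queue <85,50>
5. #5 put(57), leaving queue <85,50,57>

linearizable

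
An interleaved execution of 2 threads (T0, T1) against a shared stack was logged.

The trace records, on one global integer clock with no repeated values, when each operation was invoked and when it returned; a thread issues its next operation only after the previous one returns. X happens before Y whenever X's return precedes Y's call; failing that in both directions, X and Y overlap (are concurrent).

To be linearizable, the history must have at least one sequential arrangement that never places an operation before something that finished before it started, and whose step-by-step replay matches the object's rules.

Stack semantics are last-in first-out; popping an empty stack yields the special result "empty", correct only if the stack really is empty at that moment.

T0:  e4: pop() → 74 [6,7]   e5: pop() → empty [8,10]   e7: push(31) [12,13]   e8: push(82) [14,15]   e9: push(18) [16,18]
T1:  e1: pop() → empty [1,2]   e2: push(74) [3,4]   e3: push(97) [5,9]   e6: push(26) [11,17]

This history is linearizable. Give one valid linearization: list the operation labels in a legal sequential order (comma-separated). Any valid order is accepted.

step 1: e1 pop() → empty — stack <>
step 2: e2 push(74) — stack <74>
step 3: e4 pop() → 74 — stack <>
step 4: e5 pop() → empty — stack <>
step 5: e3 push(97) — stack <97>
step 6: e6 push(26) — stack <97,26>
step 7: e7 push(31) — stack <97,26,31>
step 8: e8 push(82) — stack <97,26,31,82>
step 9: e9 push(18) — stack <97,26,31,82,18>

e1, e2, e4, e5, e3, e6, e7, e8, e9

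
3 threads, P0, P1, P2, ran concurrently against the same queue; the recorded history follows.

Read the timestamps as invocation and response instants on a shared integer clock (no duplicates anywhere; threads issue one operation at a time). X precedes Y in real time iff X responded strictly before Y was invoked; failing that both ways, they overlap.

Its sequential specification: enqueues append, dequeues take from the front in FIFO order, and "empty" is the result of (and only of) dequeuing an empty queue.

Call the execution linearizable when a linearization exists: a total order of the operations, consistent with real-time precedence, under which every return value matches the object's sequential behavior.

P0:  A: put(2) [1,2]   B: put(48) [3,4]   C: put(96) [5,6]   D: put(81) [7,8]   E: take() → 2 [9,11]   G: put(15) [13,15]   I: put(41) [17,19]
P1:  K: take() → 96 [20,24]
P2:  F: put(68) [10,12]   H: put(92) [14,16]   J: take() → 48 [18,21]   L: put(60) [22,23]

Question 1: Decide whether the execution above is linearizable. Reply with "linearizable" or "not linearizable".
linearizable

one valid linearization: A, B, C, D, E, F, G, H, I, J, K, L
1. A put(2), leaving queue <2>
2. B put(48), leaving queue <2,48>
3. C put(96), leaving queue <2,48,96>
4. D put(81), leaving queue <2,48,96,81>
5. E take() → 2, leaving queue <48,96,81>
6. F put(68), leaving queue <48,96,81,68>
7. G put(15), leaving queue <48,96,81,68,15>
8. H put(92), leaving queue <48,96,81,68,15,92>
9. I put(41), leaving queue <48,96,81,68,15,92,41>
10. J take() → 48, leaving queue <96,81,68,15,92,41>
11. K take() → 96, leaving queue <81,68,15,92,41>
12. L put(60), leaving queue <81,68,15,92,41,60>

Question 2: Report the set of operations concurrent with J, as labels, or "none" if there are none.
I, K

concurrent with J ([18,21]): every op whose interval crosses 18..21
A [1,2]: before
B [3,4]: before
C [5,6]: before
D [7,8]: before
E [9,11]: before
F [10,12]: before
G [13,15]: before
H [14,16]: before
I [17,19]: concurrent
K [20,24]: concurrent
L [22,23]: after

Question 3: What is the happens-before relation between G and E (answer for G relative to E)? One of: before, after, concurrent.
after

G spans [13,15], E spans [9,11]
resp(E)=11 < inv(G)=13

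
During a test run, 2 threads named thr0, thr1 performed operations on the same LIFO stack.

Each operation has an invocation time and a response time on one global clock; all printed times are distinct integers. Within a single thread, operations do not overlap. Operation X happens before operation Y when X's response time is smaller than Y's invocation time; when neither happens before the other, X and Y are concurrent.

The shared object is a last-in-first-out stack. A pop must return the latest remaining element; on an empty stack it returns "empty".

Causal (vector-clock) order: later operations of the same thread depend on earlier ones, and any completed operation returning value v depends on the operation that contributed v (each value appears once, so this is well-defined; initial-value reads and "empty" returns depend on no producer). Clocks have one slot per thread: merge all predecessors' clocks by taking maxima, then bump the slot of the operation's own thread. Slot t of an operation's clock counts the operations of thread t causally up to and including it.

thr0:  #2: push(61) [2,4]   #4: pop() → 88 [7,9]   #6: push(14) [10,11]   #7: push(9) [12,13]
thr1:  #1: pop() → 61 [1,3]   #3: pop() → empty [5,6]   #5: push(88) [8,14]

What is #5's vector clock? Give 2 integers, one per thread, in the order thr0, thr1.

#2 (invocation 2): nothing precedes it; thr0's component alone gives (1, 0)
#1 (invocation 1): componentwise max over VC(#2)=(1, 0), +1 at thr1, giving (1, 1)
#3 (invocation 5): componentwise max over VC(#1)=(1, 1), +1 at thr1, giving (1, 2)
#5 (invocation 8): componentwise max over VC(#3)=(1, 2), +1 at thr1, giving (1, 3)
#4 (invocation 7): componentwise max over VC(#2)=(1, 0), VC(#5)=(1, 3), +1 at thr0, giving (2, 3)
#6 (invocation 10): componentwise max over VC(#4)=(2, 3), +1 at thr0, giving (3, 3)
#7 (invocation 12): componentwise max over VC(#6)=(3, 3), +1 at thr0, giving (4, 3)
target: VC(#5) = (1, 3)

(1, 3)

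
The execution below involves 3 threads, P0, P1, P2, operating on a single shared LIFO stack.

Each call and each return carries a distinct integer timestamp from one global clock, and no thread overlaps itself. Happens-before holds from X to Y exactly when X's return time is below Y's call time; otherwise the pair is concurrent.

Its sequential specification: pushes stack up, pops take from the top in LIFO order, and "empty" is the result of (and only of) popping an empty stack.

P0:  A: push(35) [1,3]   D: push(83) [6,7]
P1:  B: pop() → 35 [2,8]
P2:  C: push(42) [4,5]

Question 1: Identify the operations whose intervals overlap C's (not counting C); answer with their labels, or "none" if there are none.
Answer: B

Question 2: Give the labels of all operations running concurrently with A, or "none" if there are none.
Answer: B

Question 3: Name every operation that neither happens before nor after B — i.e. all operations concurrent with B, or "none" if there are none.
Answer: A, C, D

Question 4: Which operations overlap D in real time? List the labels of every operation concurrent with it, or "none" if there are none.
Answer: B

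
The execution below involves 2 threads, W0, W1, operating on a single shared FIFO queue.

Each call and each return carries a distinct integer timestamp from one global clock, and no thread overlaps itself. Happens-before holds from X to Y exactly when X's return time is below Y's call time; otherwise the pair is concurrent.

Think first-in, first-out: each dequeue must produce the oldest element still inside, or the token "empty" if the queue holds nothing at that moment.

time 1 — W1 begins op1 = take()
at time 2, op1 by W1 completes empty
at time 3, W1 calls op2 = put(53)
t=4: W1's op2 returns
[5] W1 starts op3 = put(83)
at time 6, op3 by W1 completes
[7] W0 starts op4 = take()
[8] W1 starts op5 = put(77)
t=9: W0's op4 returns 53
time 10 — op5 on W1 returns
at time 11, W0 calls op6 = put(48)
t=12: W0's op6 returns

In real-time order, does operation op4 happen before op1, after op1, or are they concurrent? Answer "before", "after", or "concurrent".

after

op4 spans [7,9], op1 spans [1,2]
resp(op1)=2 < inv(op4)=7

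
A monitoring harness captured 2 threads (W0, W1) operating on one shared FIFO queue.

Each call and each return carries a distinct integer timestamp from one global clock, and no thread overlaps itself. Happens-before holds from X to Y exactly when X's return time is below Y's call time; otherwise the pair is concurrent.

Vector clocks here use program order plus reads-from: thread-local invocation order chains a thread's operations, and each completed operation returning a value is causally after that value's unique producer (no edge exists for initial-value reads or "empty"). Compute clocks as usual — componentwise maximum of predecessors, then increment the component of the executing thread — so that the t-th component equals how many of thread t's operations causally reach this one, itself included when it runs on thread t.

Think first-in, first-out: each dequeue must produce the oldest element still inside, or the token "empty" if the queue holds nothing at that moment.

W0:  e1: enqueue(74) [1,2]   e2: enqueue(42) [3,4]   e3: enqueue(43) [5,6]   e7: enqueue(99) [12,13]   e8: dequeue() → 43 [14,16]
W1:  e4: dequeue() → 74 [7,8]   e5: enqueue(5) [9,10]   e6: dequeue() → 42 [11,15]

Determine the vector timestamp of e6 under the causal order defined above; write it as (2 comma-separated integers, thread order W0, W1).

e1, invoked 1, has no incoming edges; only W0's bump applies → (1, 0)
invoked at 7, e4 merges VC(e1)=(1, 0) and bumps W1's slot → (1, 1)
invoked at 3, e2 merges VC(e1)=(1, 0) and bumps W0's slot → (2, 0)
invoked at 9, e5 merges VC(e4)=(1, 1) and bumps W1's slot → (1, 2)
invoked at 5, e3 merges VC(e2)=(2, 0) and bumps W0's slot → (3, 0)
invoked at 12, e7 merges VC(e3)=(3, 0) and bumps W0's slot → (4, 0)
invoked at 11, e6 merges VC(e2)=(2, 0), VC(e5)=(1, 2) and bumps W1's slot → (2, 3)
invoked at 14, e8 merges VC(e3)=(3, 0), VC(e7)=(4, 0) and bumps W0's slot → (5, 0)
target: VC(e6) = (2, 3)

(2, 3)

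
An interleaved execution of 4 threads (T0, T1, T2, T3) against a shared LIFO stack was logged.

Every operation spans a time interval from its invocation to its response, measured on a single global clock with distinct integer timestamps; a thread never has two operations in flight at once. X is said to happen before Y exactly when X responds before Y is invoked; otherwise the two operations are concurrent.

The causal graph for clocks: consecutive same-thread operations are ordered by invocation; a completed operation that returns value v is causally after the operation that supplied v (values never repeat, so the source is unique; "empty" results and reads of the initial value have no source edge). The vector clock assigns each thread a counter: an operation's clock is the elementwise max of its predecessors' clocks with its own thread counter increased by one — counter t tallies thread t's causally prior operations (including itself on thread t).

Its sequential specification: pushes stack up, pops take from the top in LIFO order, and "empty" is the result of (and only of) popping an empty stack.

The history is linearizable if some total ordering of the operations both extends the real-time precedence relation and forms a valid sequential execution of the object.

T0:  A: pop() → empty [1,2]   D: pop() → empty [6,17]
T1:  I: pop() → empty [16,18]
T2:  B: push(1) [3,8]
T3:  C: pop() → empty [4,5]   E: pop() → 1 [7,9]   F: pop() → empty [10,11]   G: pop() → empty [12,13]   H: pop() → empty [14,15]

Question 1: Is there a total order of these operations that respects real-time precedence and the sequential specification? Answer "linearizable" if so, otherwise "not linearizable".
linearizable

a witness: A, C, B, E, D, F, G, H, I
step 1: A pop() → empty — stack <>
step 2: C pop() → empty — stack <>
step 3: B push(1) — stack <1>
step 4: E pop() → 1 — stack <>
step 5: D pop() → empty — stack <>
step 6: F pop() → empty — stack <>
step 7: G pop() → empty — stack <>
step 8: H pop() → empty — stack <>
step 9: I pop() → empty — stack <>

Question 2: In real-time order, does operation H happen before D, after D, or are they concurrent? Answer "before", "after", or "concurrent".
concurrent

H spans [14,15], D spans [6,17]
the intervals overlap in both directions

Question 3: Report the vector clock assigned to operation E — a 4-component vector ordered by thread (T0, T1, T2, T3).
(0, 0, 1, 2)

C (invocation 4): nothing precedes it; T3's component alone gives (0, 0, 0, 1)
B (invocation 3): nothing precedes it; T2's component alone gives (0, 0, 1, 0)
I (invocation 16): nothing precedes it; T1's component alone gives (0, 1, 0, 0)
A (invocation 1): nothing precedes it; T0's component alone gives (1, 0, 0, 0)
merge at D (invoked 6): VC(A)=(1, 0, 0, 0), own-thread bump on T0 → (2, 0, 0, 0)
merge at E (invoked 7): VC(B)=(0, 0, 1, 0), VC(C)=(0, 0, 0, 1), own-thread bump on T3 → (0, 0, 1, 2)
merge at F (invoked 10): VC(E)=(0, 0, 1, 2), own-thread bump on T3 → (0, 0, 1, 3)
merge at G (invoked 12): VC(F)=(0, 0, 1, 3), own-thread bump on T3 → (0, 0, 1, 4)
merge at H (invoked 14): VC(G)=(0, 0, 1, 4), own-thread bump on T3 → (0, 0, 1, 5)
target: VC(E) = (0, 0, 1, 2)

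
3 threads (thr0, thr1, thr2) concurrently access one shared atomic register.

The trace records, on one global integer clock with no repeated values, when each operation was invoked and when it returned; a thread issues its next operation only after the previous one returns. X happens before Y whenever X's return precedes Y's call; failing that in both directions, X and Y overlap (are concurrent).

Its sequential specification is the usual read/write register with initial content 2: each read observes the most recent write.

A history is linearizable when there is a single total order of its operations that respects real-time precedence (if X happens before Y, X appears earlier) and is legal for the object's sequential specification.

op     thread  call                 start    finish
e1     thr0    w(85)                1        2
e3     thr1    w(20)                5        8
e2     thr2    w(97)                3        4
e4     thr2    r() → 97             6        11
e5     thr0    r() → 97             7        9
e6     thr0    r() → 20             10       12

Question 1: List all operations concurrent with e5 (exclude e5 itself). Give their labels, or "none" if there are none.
e3, e4

e5 runs from 7 to 9; window-overlapping ops are concurrent
e1 [1,2]: before
e2 [3,4]: before
e3 [5,8]: concurrent
e4 [6,11]: concurrent
e6 [10,12]: after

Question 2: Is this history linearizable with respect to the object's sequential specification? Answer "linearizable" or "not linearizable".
linearizable

a witness: e1, e2, e4, e5, e3, e6
after step 1 (e1 w(85)): value 85
after step 2 (e2 w(97)): value 97
after step 3 (e4 r() → 97): value 97
after step 4 (e5 r() → 97): value 97
after step 5 (e3 w(20)): value 20
after step 6 (e6 r() → 20): value 20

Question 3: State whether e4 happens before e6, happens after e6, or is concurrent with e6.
concurrent

e4 spans [6,11], e6 spans [10,12]
the intervals overlap in both directions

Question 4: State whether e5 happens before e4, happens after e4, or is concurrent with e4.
concurrent

e5 spans [7,9], e4 spans [6,11]
the intervals overlap in both directions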